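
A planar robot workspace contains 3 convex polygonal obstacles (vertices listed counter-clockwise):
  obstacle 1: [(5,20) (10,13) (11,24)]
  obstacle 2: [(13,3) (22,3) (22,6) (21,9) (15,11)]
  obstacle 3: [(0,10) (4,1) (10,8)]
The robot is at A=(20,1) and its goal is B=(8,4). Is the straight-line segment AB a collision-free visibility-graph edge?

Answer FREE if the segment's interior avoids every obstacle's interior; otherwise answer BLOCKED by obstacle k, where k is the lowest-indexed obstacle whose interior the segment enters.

FREE

Obstacle 1 [(5,20) (10,13) (11,24)]:
  edge (5,20)–(10,13): clear
  edge (10,13)–(11,24): clear
  edge (11,24)–(5,20): clear
  midpoint (14,5/2) outside
  → clear
Obstacle 2 [(13,3) (22,3) (22,6) (21,9) (15,11)]:
  edge (13,3)–(22,3): clear
  edge (22,3)–(22,6): clear
  edge (22,6)–(21,9): clear
  edge (21,9)–(15,11): clear
  edge (15,11)–(13,3): clear
  midpoint (14,5/2) outside
  → clear
Obstacle 3 [(0,10) (4,1) (10,8)]:
  edge (0,10)–(4,1): clear
  edge (4,1)–(10,8): clear
  edge (10,8)–(0,10): clear
  midpoint (14,5/2) outside
  → clear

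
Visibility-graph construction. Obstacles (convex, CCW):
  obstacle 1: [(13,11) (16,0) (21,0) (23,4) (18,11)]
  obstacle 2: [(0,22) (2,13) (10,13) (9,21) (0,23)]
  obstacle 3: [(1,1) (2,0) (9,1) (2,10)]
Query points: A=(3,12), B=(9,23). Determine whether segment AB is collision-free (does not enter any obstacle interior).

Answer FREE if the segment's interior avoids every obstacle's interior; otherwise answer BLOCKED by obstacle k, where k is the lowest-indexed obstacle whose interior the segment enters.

Obstacle 1 [(13,11) (16,0) (21,0) (23,4) (18,11)]:
  edge (13,11)–(16,0): clear
  edge (16,0)–(21,0): clear
  edge (21,0)–(23,4): clear
  edge (23,4)–(18,11): clear
  edge (18,11)–(13,11): clear
  midpoint (6,35/2) outside
  → clear
Obstacle 2 [(0,22) (2,13) (10,13) (9,21) (0,23)]:
  edge (0,22)–(2,13): clear
  edge (2,13)–(10,13): crosses AB
  edge (10,13)–(9,21): clear
  edge (9,21)–(0,23): crosses AB
  edge (0,23)–(0,22): clear
  → BLOCKED
Obstacle 3 [(1,1) (2,0) (9,1) (2,10)]:
  edge (1,1)–(2,0): clear
  edge (2,0)–(9,1): clear
  edge (9,1)–(2,10): clear
  edge (2,10)–(1,1): clear
  midpoint (6,35/2) outside
  → clear

BLOCKED by obstacle 2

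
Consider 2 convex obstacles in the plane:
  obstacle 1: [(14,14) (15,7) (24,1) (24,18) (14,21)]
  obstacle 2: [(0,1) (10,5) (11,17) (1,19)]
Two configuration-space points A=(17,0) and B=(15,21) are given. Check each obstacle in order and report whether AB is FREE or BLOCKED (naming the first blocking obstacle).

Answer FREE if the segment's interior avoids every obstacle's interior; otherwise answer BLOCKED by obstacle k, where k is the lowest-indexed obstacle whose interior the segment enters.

BLOCKED by obstacle 1

Obstacle 1 [(14,14) (15,7) (24,1) (24,18) (14,21)]:
  edge (14,14)–(15,7): clear
  edge (15,7)–(24,1): crosses AB
  edge (24,1)–(24,18): clear
  edge (24,18)–(14,21): crosses AB
  edge (14,21)–(14,14): clear
  → BLOCKED
Obstacle 2 [(0,1) (10,5) (11,17) (1,19)]:
  edge (0,1)–(10,5): clear
  edge (10,5)–(11,17): clear
  edge (11,17)–(1,19): clear
  edge (1,19)–(0,1): clear
  midpoint (16,21/2) outside
  → clear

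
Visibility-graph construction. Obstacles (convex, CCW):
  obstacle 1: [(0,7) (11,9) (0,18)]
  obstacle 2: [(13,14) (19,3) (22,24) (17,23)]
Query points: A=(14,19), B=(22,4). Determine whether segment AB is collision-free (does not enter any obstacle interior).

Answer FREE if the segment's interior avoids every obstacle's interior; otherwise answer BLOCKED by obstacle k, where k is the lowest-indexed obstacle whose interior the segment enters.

Obstacle 1 [(0,7) (11,9) (0,18)]:
  edge (0,7)–(11,9): clear
  edge (11,9)–(0,18): clear
  edge (0,18)–(0,7): clear
  midpoint (18,23/2) outside
  → clear
Obstacle 2 [(13,14) (19,3) (22,24) (17,23)]:
  edge (13,14)–(19,3): clear
  edge (19,3)–(22,24): crosses AB
  edge (22,24)–(17,23): clear
  edge (17,23)–(13,14): crosses AB
  → BLOCKED

BLOCKED by obstacle 2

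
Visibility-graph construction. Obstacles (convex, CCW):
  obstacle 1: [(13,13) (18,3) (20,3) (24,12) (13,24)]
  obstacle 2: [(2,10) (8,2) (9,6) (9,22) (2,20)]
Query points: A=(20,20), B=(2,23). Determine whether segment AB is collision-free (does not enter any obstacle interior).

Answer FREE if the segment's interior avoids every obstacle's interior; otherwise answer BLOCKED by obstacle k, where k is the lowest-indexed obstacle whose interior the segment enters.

Obstacle 1 [(13,13) (18,3) (20,3) (24,12) (13,24)]:
  edge (13,13)–(18,3): clear
  edge (18,3)–(20,3): clear
  edge (20,3)–(24,12): clear
  edge (24,12)–(13,24): crosses AB
  edge (13,24)–(13,13): crosses AB
  → BLOCKED
Obstacle 2 [(2,10) (8,2) (9,6) (9,22) (2,20)]:
  edge (2,10)–(8,2): clear
  edge (8,2)–(9,6): clear
  edge (9,6)–(9,22): crosses AB
  edge (9,22)–(2,20): crosses AB
  edge (2,20)–(2,10): clear
  → BLOCKED

BLOCKED by obstacle 1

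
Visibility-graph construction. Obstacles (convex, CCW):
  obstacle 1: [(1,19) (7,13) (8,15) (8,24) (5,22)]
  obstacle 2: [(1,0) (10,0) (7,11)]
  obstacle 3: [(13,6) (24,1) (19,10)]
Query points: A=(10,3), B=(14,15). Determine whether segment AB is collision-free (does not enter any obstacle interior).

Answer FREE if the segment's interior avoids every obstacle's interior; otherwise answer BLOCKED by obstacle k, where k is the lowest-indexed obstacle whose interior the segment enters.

FREE

Obstacle 1 [(1,19) (7,13) (8,15) (8,24) (5,22)]:
  edge (1,19)–(7,13): clear
  edge (7,13)–(8,15): clear
  edge (8,15)–(8,24): clear
  edge (8,24)–(5,22): clear
  edge (5,22)–(1,19): clear
  midpoint (12,9) outside
  → clear
Obstacle 2 [(1,0) (10,0) (7,11)]:
  edge (1,0)–(10,0): clear
  edge (10,0)–(7,11): clear
  edge (7,11)–(1,0): clear
  midpoint (12,9) outside
  → clear
Obstacle 3 [(13,6) (24,1) (19,10)]:
  edge (13,6)–(24,1): clear
  edge (24,1)–(19,10): clear
  edge (19,10)–(13,6): clear
  midpoint (12,9) outside
  → clear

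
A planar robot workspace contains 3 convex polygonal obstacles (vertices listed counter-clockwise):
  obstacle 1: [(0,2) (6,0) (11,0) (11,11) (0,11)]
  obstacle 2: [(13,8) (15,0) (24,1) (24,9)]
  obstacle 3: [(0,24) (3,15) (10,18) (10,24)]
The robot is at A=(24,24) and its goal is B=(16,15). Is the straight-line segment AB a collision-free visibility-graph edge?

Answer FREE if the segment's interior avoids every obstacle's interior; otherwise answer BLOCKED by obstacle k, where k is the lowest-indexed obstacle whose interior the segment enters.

Obstacle 1 [(0,2) (6,0) (11,0) (11,11) (0,11)]:
  edge (0,2)–(6,0): clear
  edge (6,0)–(11,0): clear
  edge (11,0)–(11,11): clear
  edge (11,11)–(0,11): clear
  edge (0,11)–(0,2): clear
  midpoint (20,39/2) outside
  → clear
Obstacle 2 [(13,8) (15,0) (24,1) (24,9)]:
  edge (13,8)–(15,0): clear
  edge (15,0)–(24,1): clear
  edge (24,1)–(24,9): clear
  edge (24,9)–(13,8): clear
  midpoint (20,39/2) outside
  → clear
Obstacle 3 [(0,24) (3,15) (10,18) (10,24)]:
  edge (0,24)–(3,15): clear
  edge (3,15)–(10,18): clear
  edge (10,18)–(10,24): clear
  edge (10,24)–(0,24): clear
  midpoint (20,39/2) outside
  → clear

FREE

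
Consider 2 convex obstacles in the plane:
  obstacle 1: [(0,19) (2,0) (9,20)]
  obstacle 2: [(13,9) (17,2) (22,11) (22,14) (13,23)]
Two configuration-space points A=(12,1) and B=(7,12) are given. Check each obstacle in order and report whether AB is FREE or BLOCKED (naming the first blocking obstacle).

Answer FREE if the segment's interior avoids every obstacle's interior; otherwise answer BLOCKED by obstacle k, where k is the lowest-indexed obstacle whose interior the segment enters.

Obstacle 1 [(0,19) (2,0) (9,20)]:
  edge (0,19)–(2,0): clear
  edge (2,0)–(9,20): clear
  edge (9,20)–(0,19): clear
  midpoint (19/2,13/2) outside
  → clear
Obstacle 2 [(13,9) (17,2) (22,11) (22,14) (13,23)]:
  edge (13,9)–(17,2): clear
  edge (17,2)–(22,11): clear
  edge (22,11)–(22,14): clear
  edge (22,14)–(13,23): clear
  edge (13,23)–(13,9): clear
  midpoint (19/2,13/2) outside
  → clear

FREE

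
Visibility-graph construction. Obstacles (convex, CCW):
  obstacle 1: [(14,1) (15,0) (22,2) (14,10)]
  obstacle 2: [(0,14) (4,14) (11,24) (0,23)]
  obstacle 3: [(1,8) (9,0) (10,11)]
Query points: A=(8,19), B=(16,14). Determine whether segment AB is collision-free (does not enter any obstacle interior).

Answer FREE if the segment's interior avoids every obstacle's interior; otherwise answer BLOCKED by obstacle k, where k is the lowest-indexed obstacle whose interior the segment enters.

Obstacle 1 [(14,1) (15,0) (22,2) (14,10)]:
  edge (14,1)–(15,0): clear
  edge (15,0)–(22,2): clear
  edge (22,2)–(14,10): clear
  edge (14,10)–(14,1): clear
  midpoint (12,33/2) outside
  → clear
Obstacle 2 [(0,14) (4,14) (11,24) (0,23)]:
  edge (0,14)–(4,14): clear
  edge (4,14)–(11,24): clear
  edge (11,24)–(0,23): clear
  edge (0,23)–(0,14): clear
  midpoint (12,33/2) outside
  → clear
Obstacle 3 [(1,8) (9,0) (10,11)]:
  edge (1,8)–(9,0): clear
  edge (9,0)–(10,11): clear
  edge (10,11)–(1,8): clear
  midpoint (12,33/2) outside
  → clear

FREE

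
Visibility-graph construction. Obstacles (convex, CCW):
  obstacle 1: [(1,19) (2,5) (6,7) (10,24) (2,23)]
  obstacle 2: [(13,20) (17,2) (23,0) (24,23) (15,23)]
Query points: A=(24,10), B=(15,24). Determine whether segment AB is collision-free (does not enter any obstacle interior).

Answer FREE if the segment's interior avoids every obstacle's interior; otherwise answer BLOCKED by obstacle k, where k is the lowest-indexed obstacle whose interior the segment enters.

BLOCKED by obstacle 2

Obstacle 1 [(1,19) (2,5) (6,7) (10,24) (2,23)]:
  edge (1,19)–(2,5): clear
  edge (2,5)–(6,7): clear
  edge (6,7)–(10,24): clear
  edge (10,24)–(2,23): clear
  edge (2,23)–(1,19): clear
  midpoint (39/2,17) outside
  → clear
Obstacle 2 [(13,20) (17,2) (23,0) (24,23) (15,23)]:
  edge (13,20)–(17,2): clear
  edge (17,2)–(23,0): clear
  edge (23,0)–(24,23): crosses AB
  edge (24,23)–(15,23): crosses AB
  edge (15,23)–(13,20): clear
  → BLOCKED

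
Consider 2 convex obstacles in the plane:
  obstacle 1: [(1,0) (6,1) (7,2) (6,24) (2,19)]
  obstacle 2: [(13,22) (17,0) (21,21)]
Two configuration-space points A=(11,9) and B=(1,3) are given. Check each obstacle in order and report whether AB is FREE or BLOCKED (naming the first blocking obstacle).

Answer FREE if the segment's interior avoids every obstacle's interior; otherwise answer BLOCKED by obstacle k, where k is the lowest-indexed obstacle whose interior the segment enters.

Obstacle 1 [(1,0) (6,1) (7,2) (6,24) (2,19)]:
  edge (1,0)–(6,1): clear
  edge (6,1)–(7,2): clear
  edge (7,2)–(6,24): crosses AB
  edge (6,24)–(2,19): clear
  edge (2,19)–(1,0): crosses AB
  → BLOCKED
Obstacle 2 [(13,22) (17,0) (21,21)]:
  edge (13,22)–(17,0): clear
  edge (17,0)–(21,21): clear
  edge (21,21)–(13,22): clear
  midpoint (6,6) outside
  → clear

BLOCKED by obstacle 1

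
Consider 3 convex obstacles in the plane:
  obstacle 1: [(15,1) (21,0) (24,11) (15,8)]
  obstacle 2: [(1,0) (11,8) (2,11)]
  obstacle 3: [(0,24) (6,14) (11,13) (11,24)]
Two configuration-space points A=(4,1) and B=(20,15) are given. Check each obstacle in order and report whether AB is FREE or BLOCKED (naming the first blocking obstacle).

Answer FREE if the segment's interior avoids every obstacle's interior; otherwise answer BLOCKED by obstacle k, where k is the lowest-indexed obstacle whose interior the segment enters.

Obstacle 1 [(15,1) (21,0) (24,11) (15,8)]:
  edge (15,1)–(21,0): clear
  edge (21,0)–(24,11): clear
  edge (24,11)–(15,8): clear
  edge (15,8)–(15,1): clear
  midpoint (12,8) outside
  → clear
Obstacle 2 [(1,0) (11,8) (2,11)]:
  edge (1,0)–(11,8): clear
  edge (11,8)–(2,11): clear
  edge (2,11)–(1,0): clear
  midpoint (12,8) outside
  → clear
Obstacle 3 [(0,24) (6,14) (11,13) (11,24)]:
  edge (0,24)–(6,14): clear
  edge (6,14)–(11,13): clear
  edge (11,13)–(11,24): clear
  edge (11,24)–(0,24): clear
  midpoint (12,8) outside
  → clear

FREE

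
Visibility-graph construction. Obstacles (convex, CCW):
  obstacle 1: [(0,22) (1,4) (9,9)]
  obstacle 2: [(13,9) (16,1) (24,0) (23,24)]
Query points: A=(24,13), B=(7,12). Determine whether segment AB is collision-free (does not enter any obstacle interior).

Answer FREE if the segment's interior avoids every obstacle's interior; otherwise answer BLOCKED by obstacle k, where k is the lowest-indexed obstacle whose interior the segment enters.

Obstacle 1 [(0,22) (1,4) (9,9)]:
  edge (0,22)–(1,4): clear
  edge (1,4)–(9,9): clear
  edge (9,9)–(0,22): clear
  midpoint (31/2,25/2) outside
  → clear
Obstacle 2 [(13,9) (16,1) (24,0) (23,24)]:
  edge (13,9)–(16,1): clear
  edge (16,1)–(24,0): clear
  edge (24,0)–(23,24): crosses AB
  edge (23,24)–(13,9): crosses AB
  → BLOCKED

BLOCKED by obstacle 2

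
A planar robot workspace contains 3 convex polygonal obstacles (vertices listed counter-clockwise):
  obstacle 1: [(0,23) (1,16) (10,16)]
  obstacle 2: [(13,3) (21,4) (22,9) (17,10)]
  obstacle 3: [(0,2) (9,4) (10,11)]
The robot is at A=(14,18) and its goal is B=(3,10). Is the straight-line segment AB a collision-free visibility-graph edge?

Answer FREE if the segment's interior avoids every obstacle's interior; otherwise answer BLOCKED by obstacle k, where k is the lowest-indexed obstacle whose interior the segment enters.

Obstacle 1 [(0,23) (1,16) (10,16)]:
  edge (0,23)–(1,16): clear
  edge (1,16)–(10,16): clear
  edge (10,16)–(0,23): clear
  midpoint (17/2,14) outside
  → clear
Obstacle 2 [(13,3) (21,4) (22,9) (17,10)]:
  edge (13,3)–(21,4): clear
  edge (21,4)–(22,9): clear
  edge (22,9)–(17,10): clear
  edge (17,10)–(13,3): clear
  midpoint (17/2,14) outside
  → clear
Obstacle 3 [(0,2) (9,4) (10,11)]:
  edge (0,2)–(9,4): clear
  edge (9,4)–(10,11): clear
  edge (10,11)–(0,2): clear
  midpoint (17/2,14) outside
  → clear

FREE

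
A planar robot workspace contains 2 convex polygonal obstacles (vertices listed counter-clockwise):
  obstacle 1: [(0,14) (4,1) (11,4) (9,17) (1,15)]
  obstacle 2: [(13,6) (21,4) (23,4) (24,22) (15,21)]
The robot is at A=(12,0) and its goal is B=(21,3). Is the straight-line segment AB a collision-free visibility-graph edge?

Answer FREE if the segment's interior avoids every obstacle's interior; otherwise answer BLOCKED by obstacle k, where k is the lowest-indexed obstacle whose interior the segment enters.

FREE

Obstacle 1 [(0,14) (4,1) (11,4) (9,17) (1,15)]:
  edge (0,14)–(4,1): clear
  edge (4,1)–(11,4): clear
  edge (11,4)–(9,17): clear
  edge (9,17)–(1,15): clear
  edge (1,15)–(0,14): clear
  midpoint (33/2,3/2) outside
  → clear
Obstacle 2 [(13,6) (21,4) (23,4) (24,22) (15,21)]:
  edge (13,6)–(21,4): clear
  edge (21,4)–(23,4): clear
  edge (23,4)–(24,22): clear
  edge (24,22)–(15,21): clear
  edge (15,21)–(13,6): clear
  midpoint (33/2,3/2) outside
  → clear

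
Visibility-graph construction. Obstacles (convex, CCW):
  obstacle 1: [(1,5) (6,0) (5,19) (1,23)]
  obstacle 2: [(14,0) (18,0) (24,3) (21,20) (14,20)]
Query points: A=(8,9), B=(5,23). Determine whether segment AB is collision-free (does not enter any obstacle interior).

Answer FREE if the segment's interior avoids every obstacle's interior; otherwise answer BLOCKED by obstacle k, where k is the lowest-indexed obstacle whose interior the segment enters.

FREE

Obstacle 1 [(1,5) (6,0) (5,19) (1,23)]:
  edge (1,5)–(6,0): clear
  edge (6,0)–(5,19): clear
  edge (5,19)–(1,23): clear
  edge (1,23)–(1,5): clear
  midpoint (13/2,16) outside
  → clear
Obstacle 2 [(14,0) (18,0) (24,3) (21,20) (14,20)]:
  edge (14,0)–(18,0): clear
  edge (18,0)–(24,3): clear
  edge (24,3)–(21,20): clear
  edge (21,20)–(14,20): clear
  edge (14,20)–(14,0): clear
  midpoint (13/2,16) outside
  → clear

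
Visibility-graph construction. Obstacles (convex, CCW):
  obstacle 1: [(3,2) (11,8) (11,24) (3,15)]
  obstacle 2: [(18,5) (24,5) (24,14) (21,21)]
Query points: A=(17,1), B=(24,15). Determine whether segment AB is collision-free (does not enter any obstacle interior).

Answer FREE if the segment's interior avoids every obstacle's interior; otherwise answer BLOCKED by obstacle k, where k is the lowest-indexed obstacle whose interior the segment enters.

Obstacle 1 [(3,2) (11,8) (11,24) (3,15)]:
  edge (3,2)–(11,8): clear
  edge (11,8)–(11,24): clear
  edge (11,24)–(3,15): clear
  edge (3,15)–(3,2): clear
  midpoint (41/2,8) outside
  → clear
Obstacle 2 [(18,5) (24,5) (24,14) (21,21)]:
  edge (18,5)–(24,5): crosses AB
  edge (24,5)–(24,14): clear
  edge (24,14)–(21,21): crosses AB
  edge (21,21)–(18,5): clear
  → BLOCKED

BLOCKED by obstacle 2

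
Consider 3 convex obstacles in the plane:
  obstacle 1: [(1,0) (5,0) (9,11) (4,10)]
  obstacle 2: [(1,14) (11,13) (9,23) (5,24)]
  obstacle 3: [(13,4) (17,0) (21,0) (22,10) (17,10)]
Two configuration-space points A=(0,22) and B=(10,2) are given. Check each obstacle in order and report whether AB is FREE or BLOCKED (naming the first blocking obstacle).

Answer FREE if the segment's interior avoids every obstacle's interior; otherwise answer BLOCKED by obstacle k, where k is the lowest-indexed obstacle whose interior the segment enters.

BLOCKED by obstacle 1

Obstacle 1 [(1,0) (5,0) (9,11) (4,10)]:
  edge (1,0)–(5,0): clear
  edge (5,0)–(9,11): crosses AB
  edge (9,11)–(4,10): crosses AB
  edge (4,10)–(1,0): clear
  → BLOCKED
Obstacle 2 [(1,14) (11,13) (9,23) (5,24)]:
  edge (1,14)–(11,13): crosses AB
  edge (11,13)–(9,23): clear
  edge (9,23)–(5,24): clear
  edge (5,24)–(1,14): crosses AB
  → BLOCKED
Obstacle 3 [(13,4) (17,0) (21,0) (22,10) (17,10)]:
  edge (13,4)–(17,0): clear
  edge (17,0)–(21,0): clear
  edge (21,0)–(22,10): clear
  edge (22,10)–(17,10): clear
  edge (17,10)–(13,4): clear
  midpoint (5,12) outside
  → clear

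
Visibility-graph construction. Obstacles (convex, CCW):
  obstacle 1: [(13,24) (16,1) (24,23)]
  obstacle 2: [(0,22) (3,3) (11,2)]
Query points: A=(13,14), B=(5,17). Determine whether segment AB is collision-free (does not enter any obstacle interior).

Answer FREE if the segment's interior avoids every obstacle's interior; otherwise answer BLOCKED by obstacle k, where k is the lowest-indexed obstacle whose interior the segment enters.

Obstacle 1 [(13,24) (16,1) (24,23)]:
  edge (13,24)–(16,1): clear
  edge (16,1)–(24,23): clear
  edge (24,23)–(13,24): clear
  midpoint (9,31/2) outside
  → clear
Obstacle 2 [(0,22) (3,3) (11,2)]:
  edge (0,22)–(3,3): clear
  edge (3,3)–(11,2): clear
  edge (11,2)–(0,22): clear
  midpoint (9,31/2) outside
  → clear

FREE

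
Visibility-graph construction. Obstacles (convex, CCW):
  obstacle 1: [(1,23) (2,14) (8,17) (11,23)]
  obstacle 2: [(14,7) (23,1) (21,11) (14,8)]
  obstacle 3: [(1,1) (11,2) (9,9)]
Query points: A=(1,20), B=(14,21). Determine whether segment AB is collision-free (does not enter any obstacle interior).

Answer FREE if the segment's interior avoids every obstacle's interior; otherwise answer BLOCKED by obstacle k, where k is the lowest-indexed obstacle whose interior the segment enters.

BLOCKED by obstacle 1

Obstacle 1 [(1,23) (2,14) (8,17) (11,23)]:
  edge (1,23)–(2,14): crosses AB
  edge (2,14)–(8,17): clear
  edge (8,17)–(11,23): crosses AB
  edge (11,23)–(1,23): clear
  → BLOCKED
Obstacle 2 [(14,7) (23,1) (21,11) (14,8)]:
  edge (14,7)–(23,1): clear
  edge (23,1)–(21,11): clear
  edge (21,11)–(14,8): clear
  edge (14,8)–(14,7): clear
  midpoint (15/2,41/2) outside
  → clear
Obstacle 3 [(1,1) (11,2) (9,9)]:
  edge (1,1)–(11,2): clear
  edge (11,2)–(9,9): clear
  edge (9,9)–(1,1): clear
  midpoint (15/2,41/2) outside
  → clear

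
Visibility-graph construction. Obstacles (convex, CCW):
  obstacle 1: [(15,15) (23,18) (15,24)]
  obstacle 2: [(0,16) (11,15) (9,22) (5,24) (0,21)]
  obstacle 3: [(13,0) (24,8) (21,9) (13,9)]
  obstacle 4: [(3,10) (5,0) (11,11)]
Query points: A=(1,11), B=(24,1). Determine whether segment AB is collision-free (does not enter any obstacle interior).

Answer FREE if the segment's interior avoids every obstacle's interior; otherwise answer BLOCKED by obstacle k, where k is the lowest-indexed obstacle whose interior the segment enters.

BLOCKED by obstacle 3

Obstacle 1 [(15,15) (23,18) (15,24)]:
  edge (15,15)–(23,18): clear
  edge (23,18)–(15,24): clear
  edge (15,24)–(15,15): clear
  midpoint (25/2,6) outside
  → clear
Obstacle 2 [(0,16) (11,15) (9,22) (5,24) (0,21)]:
  edge (0,16)–(11,15): clear
  edge (11,15)–(9,22): clear
  edge (9,22)–(5,24): clear
  edge (5,24)–(0,21): clear
  edge (0,21)–(0,16): clear
  midpoint (25/2,6) outside
  → clear
Obstacle 3 [(13,0) (24,8) (21,9) (13,9)]:
  edge (13,0)–(24,8): crosses AB
  edge (24,8)–(21,9): clear
  edge (21,9)–(13,9): clear
  edge (13,9)–(13,0): crosses AB
  → BLOCKED
Obstacle 4 [(3,10) (5,0) (11,11)]:
  edge (3,10)–(5,0): clear
  edge (5,0)–(11,11): crosses AB
  edge (11,11)–(3,10): crosses AB
  → BLOCKED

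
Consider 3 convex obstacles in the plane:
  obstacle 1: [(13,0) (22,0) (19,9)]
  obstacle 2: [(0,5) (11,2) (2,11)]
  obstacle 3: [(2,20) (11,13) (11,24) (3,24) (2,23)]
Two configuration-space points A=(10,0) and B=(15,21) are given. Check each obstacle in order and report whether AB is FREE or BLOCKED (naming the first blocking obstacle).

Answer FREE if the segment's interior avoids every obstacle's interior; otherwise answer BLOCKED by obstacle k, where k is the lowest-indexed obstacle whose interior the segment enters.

Obstacle 1 [(13,0) (22,0) (19,9)]:
  edge (13,0)–(22,0): clear
  edge (22,0)–(19,9): clear
  edge (19,9)–(13,0): clear
  midpoint (25/2,21/2) outside
  → clear
Obstacle 2 [(0,5) (11,2) (2,11)]:
  edge (0,5)–(11,2): crosses AB
  edge (11,2)–(2,11): crosses AB
  edge (2,11)–(0,5): clear
  → BLOCKED
Obstacle 3 [(2,20) (11,13) (11,24) (3,24) (2,23)]:
  edge (2,20)–(11,13): clear
  edge (11,13)–(11,24): clear
  edge (11,24)–(3,24): clear
  edge (3,24)–(2,23): clear
  edge (2,23)–(2,20): clear
  midpoint (25/2,21/2) outside
  → clear

BLOCKED by obstacle 2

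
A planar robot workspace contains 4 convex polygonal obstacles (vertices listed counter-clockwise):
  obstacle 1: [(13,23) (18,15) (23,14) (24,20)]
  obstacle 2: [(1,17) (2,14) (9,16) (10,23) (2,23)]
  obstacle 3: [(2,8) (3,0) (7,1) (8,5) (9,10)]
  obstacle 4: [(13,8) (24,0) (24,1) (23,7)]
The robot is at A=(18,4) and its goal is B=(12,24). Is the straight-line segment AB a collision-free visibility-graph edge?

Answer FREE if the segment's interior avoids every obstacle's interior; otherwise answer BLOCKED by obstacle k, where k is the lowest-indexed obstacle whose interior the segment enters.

BLOCKED by obstacle 4

Obstacle 1 [(13,23) (18,15) (23,14) (24,20)]:
  edge (13,23)–(18,15): clear
  edge (18,15)–(23,14): clear
  edge (23,14)–(24,20): clear
  edge (24,20)–(13,23): clear
  midpoint (15,14) outside
  → clear
Obstacle 2 [(1,17) (2,14) (9,16) (10,23) (2,23)]:
  edge (1,17)–(2,14): clear
  edge (2,14)–(9,16): clear
  edge (9,16)–(10,23): clear
  edge (10,23)–(2,23): clear
  edge (2,23)–(1,17): clear
  midpoint (15,14) outside
  → clear
Obstacle 3 [(2,8) (3,0) (7,1) (8,5) (9,10)]:
  edge (2,8)–(3,0): clear
  edge (3,0)–(7,1): clear
  edge (7,1)–(8,5): clear
  edge (8,5)–(9,10): clear
  edge (9,10)–(2,8): clear
  midpoint (15,14) outside
  → clear
Obstacle 4 [(13,8) (24,0) (24,1) (23,7)]:
  edge (13,8)–(24,0): crosses AB
  edge (24,0)–(24,1): clear
  edge (24,1)–(23,7): clear
  edge (23,7)–(13,8): crosses AB
  → BLOCKED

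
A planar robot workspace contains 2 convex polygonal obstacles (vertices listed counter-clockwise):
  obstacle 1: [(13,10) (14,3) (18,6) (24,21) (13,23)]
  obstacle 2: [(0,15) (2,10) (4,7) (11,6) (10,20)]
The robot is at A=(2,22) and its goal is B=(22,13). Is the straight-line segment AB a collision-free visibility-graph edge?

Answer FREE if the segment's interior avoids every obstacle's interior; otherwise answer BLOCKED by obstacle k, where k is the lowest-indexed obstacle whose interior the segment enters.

BLOCKED by obstacle 1

Obstacle 1 [(13,10) (14,3) (18,6) (24,21) (13,23)]:
  edge (13,10)–(14,3): clear
  edge (14,3)–(18,6): clear
  edge (18,6)–(24,21): crosses AB
  edge (24,21)–(13,23): clear
  edge (13,23)–(13,10): crosses AB
  → BLOCKED
Obstacle 2 [(0,15) (2,10) (4,7) (11,6) (10,20)]:
  edge (0,15)–(2,10): clear
  edge (2,10)–(4,7): clear
  edge (4,7)–(11,6): clear
  edge (11,6)–(10,20): crosses AB
  edge (10,20)–(0,15): crosses AB
  → BLOCKED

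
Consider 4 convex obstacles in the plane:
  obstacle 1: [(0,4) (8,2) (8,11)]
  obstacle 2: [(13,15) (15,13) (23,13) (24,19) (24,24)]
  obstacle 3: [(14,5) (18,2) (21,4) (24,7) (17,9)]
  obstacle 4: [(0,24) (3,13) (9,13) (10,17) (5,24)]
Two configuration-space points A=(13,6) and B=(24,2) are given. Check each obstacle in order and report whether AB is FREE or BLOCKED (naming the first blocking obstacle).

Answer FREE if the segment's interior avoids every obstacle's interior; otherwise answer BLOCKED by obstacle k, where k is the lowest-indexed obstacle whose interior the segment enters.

Obstacle 1 [(0,4) (8,2) (8,11)]:
  edge (0,4)–(8,2): clear
  edge (8,2)–(8,11): clear
  edge (8,11)–(0,4): clear
  midpoint (37/2,4) outside
  → clear
Obstacle 2 [(13,15) (15,13) (23,13) (24,19) (24,24)]:
  edge (13,15)–(15,13): clear
  edge (15,13)–(23,13): clear
  edge (23,13)–(24,19): clear
  edge (24,19)–(24,24): clear
  edge (24,24)–(13,15): clear
  midpoint (37/2,4) outside
  → clear
Obstacle 3 [(14,5) (18,2) (21,4) (24,7) (17,9)]:
  edge (14,5)–(18,2): clear
  edge (18,2)–(21,4): crosses AB
  edge (21,4)–(24,7): clear
  edge (24,7)–(17,9): clear
  edge (17,9)–(14,5): crosses AB
  → BLOCKED
Obstacle 4 [(0,24) (3,13) (9,13) (10,17) (5,24)]:
  edge (0,24)–(3,13): clear
  edge (3,13)–(9,13): clear
  edge (9,13)–(10,17): clear
  edge (10,17)–(5,24): clear
  edge (5,24)–(0,24): clear
  midpoint (37/2,4) outside
  → clear

BLOCKED by obstacle 3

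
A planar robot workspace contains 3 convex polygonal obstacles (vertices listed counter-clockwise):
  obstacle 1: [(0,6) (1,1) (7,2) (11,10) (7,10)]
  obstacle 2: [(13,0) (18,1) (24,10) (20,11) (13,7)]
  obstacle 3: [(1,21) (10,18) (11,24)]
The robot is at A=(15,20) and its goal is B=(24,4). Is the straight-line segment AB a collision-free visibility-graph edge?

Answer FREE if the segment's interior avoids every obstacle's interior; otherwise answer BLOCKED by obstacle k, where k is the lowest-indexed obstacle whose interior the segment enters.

BLOCKED by obstacle 2

Obstacle 1 [(0,6) (1,1) (7,2) (11,10) (7,10)]:
  edge (0,6)–(1,1): clear
  edge (1,1)–(7,2): clear
  edge (7,2)–(11,10): clear
  edge (11,10)–(7,10): clear
  edge (7,10)–(0,6): clear
  midpoint (39/2,12) outside
  → clear
Obstacle 2 [(13,0) (18,1) (24,10) (20,11) (13,7)]:
  edge (13,0)–(18,1): clear
  edge (18,1)–(24,10): crosses AB
  edge (24,10)–(20,11): crosses AB
  edge (20,11)–(13,7): clear
  edge (13,7)–(13,0): clear
  → BLOCKED
Obstacle 3 [(1,21) (10,18) (11,24)]:
  edge (1,21)–(10,18): clear
  edge (10,18)–(11,24): clear
  edge (11,24)–(1,21): clear
  midpoint (39/2,12) outside
  → clear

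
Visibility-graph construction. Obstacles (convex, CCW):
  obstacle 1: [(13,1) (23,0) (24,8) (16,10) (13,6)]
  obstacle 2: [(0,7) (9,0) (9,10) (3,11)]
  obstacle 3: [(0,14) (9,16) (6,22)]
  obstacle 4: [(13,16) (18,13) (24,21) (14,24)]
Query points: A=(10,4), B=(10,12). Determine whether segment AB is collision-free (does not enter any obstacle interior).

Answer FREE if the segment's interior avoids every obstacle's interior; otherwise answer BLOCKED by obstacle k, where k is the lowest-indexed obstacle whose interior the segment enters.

FREE

Obstacle 1 [(13,1) (23,0) (24,8) (16,10) (13,6)]:
  edge (13,1)–(23,0): clear
  edge (23,0)–(24,8): clear
  edge (24,8)–(16,10): clear
  edge (16,10)–(13,6): clear
  edge (13,6)–(13,1): clear
  midpoint (10,8) outside
  → clear
Obstacle 2 [(0,7) (9,0) (9,10) (3,11)]:
  edge (0,7)–(9,0): clear
  edge (9,0)–(9,10): clear
  edge (9,10)–(3,11): clear
  edge (3,11)–(0,7): clear
  midpoint (10,8) outside
  → clear
Obstacle 3 [(0,14) (9,16) (6,22)]:
  edge (0,14)–(9,16): clear
  edge (9,16)–(6,22): clear
  edge (6,22)–(0,14): clear
  midpoint (10,8) outside
  → clear
Obstacle 4 [(13,16) (18,13) (24,21) (14,24)]:
  edge (13,16)–(18,13): clear
  edge (18,13)–(24,21): clear
  edge (24,21)–(14,24): clear
  edge (14,24)–(13,16): clear
  midpoint (10,8) outside
  → clear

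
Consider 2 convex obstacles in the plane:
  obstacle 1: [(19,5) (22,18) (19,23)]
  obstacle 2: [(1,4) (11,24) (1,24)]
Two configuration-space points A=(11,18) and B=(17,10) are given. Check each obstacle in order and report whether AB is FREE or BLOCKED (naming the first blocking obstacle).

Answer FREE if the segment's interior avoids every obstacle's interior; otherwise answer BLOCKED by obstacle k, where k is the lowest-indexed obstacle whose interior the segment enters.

FREE

Obstacle 1 [(19,5) (22,18) (19,23)]:
  edge (19,5)–(22,18): clear
  edge (22,18)–(19,23): clear
  edge (19,23)–(19,5): clear
  midpoint (14,14) outside
  → clear
Obstacle 2 [(1,4) (11,24) (1,24)]:
  edge (1,4)–(11,24): clear
  edge (11,24)–(1,24): clear
  edge (1,24)–(1,4): clear
  midpoint (14,14) outside
  → clear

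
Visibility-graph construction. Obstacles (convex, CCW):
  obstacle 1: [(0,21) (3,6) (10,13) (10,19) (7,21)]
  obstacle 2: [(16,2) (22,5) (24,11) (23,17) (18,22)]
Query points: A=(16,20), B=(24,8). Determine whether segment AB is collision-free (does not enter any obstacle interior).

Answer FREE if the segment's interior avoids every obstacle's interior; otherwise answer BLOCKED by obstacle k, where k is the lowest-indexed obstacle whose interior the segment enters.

BLOCKED by obstacle 2

Obstacle 1 [(0,21) (3,6) (10,13) (10,19) (7,21)]:
  edge (0,21)–(3,6): clear
  edge (3,6)–(10,13): clear
  edge (10,13)–(10,19): clear
  edge (10,19)–(7,21): clear
  edge (7,21)–(0,21): clear
  midpoint (20,14) outside
  → clear
Obstacle 2 [(16,2) (22,5) (24,11) (23,17) (18,22)]:
  edge (16,2)–(22,5): clear
  edge (22,5)–(24,11): crosses AB
  edge (24,11)–(23,17): clear
  edge (23,17)–(18,22): clear
  edge (18,22)–(16,2): crosses AB
  → BLOCKED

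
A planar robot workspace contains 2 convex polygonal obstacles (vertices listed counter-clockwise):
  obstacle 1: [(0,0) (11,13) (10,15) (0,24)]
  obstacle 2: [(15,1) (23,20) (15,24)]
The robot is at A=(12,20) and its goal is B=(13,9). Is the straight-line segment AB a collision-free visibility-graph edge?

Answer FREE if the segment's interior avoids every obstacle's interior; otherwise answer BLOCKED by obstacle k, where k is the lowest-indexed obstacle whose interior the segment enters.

FREE

Obstacle 1 [(0,0) (11,13) (10,15) (0,24)]:
  edge (0,0)–(11,13): clear
  edge (11,13)–(10,15): clear
  edge (10,15)–(0,24): clear
  edge (0,24)–(0,0): clear
  midpoint (25/2,29/2) outside
  → clear
Obstacle 2 [(15,1) (23,20) (15,24)]:
  edge (15,1)–(23,20): clear
  edge (23,20)–(15,24): clear
  edge (15,24)–(15,1): clear
  midpoint (25/2,29/2) outside
  → clear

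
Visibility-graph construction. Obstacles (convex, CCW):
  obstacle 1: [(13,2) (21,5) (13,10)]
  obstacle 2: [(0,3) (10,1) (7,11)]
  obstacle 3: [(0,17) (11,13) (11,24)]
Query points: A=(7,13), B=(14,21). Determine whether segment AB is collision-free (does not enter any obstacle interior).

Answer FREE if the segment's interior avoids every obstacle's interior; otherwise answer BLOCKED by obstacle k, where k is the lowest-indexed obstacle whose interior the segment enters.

BLOCKED by obstacle 3

Obstacle 1 [(13,2) (21,5) (13,10)]:
  edge (13,2)–(21,5): clear
  edge (21,5)–(13,10): clear
  edge (13,10)–(13,2): clear
  midpoint (21/2,17) outside
  → clear
Obstacle 2 [(0,3) (10,1) (7,11)]:
  edge (0,3)–(10,1): clear
  edge (10,1)–(7,11): clear
  edge (7,11)–(0,3): clear
  midpoint (21/2,17) outside
  → clear
Obstacle 3 [(0,17) (11,13) (11,24)]:
  edge (0,17)–(11,13): crosses AB
  edge (11,13)–(11,24): crosses AB
  edge (11,24)–(0,17): clear
  → BLOCKED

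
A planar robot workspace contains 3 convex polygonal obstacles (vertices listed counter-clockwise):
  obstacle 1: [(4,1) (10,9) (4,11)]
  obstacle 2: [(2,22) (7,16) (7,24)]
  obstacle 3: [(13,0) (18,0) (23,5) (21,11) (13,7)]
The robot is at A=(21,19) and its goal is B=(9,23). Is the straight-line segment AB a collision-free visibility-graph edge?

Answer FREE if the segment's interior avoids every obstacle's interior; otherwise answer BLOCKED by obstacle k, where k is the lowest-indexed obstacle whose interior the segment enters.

Obstacle 1 [(4,1) (10,9) (4,11)]:
  edge (4,1)–(10,9): clear
  edge (10,9)–(4,11): clear
  edge (4,11)–(4,1): clear
  midpoint (15,21) outside
  → clear
Obstacle 2 [(2,22) (7,16) (7,24)]:
  edge (2,22)–(7,16): clear
  edge (7,16)–(7,24): clear
  edge (7,24)–(2,22): clear
  midpoint (15,21) outside
  → clear
Obstacle 3 [(13,0) (18,0) (23,5) (21,11) (13,7)]:
  edge (13,0)–(18,0): clear
  edge (18,0)–(23,5): clear
  edge (23,5)–(21,11): clear
  edge (21,11)–(13,7): clear
  edge (13,7)–(13,0): clear
  midpoint (15,21) outside
  → clear

FREE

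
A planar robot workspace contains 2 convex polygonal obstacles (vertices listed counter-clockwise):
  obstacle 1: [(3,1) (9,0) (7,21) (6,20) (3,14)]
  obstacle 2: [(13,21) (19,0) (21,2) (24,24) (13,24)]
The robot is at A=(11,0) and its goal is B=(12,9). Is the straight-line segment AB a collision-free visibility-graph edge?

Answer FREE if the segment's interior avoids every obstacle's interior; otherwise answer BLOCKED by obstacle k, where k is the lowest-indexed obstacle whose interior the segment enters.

FREE

Obstacle 1 [(3,1) (9,0) (7,21) (6,20) (3,14)]:
  edge (3,1)–(9,0): clear
  edge (9,0)–(7,21): clear
  edge (7,21)–(6,20): clear
  edge (6,20)–(3,14): clear
  edge (3,14)–(3,1): clear
  midpoint (23/2,9/2) outside
  → clear
Obstacle 2 [(13,21) (19,0) (21,2) (24,24) (13,24)]:
  edge (13,21)–(19,0): clear
  edge (19,0)–(21,2): clear
  edge (21,2)–(24,24): clear
  edge (24,24)–(13,24): clear
  edge (13,24)–(13,21): clear
  midpoint (23/2,9/2) outside
  → clear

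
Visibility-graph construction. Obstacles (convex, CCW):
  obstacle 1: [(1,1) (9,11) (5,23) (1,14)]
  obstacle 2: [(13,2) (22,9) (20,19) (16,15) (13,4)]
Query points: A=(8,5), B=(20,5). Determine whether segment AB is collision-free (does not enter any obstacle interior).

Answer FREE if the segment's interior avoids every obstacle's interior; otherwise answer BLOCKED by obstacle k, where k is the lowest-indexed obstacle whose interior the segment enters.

BLOCKED by obstacle 2

Obstacle 1 [(1,1) (9,11) (5,23) (1,14)]:
  edge (1,1)–(9,11): clear
  edge (9,11)–(5,23): clear
  edge (5,23)–(1,14): clear
  edge (1,14)–(1,1): clear
  midpoint (14,5) outside
  → clear
Obstacle 2 [(13,2) (22,9) (20,19) (16,15) (13,4)]:
  edge (13,2)–(22,9): crosses AB
  edge (22,9)–(20,19): clear
  edge (20,19)–(16,15): clear
  edge (16,15)–(13,4): crosses AB
  edge (13,4)–(13,2): clear
  → BLOCKED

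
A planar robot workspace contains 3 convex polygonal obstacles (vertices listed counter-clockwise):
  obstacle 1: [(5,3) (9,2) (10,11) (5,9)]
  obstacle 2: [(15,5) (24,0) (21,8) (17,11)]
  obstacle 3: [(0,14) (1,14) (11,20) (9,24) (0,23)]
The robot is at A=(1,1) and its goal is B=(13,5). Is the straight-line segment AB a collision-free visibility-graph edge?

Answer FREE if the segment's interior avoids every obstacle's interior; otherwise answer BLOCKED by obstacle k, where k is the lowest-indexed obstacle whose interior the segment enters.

Obstacle 1 [(5,3) (9,2) (10,11) (5,9)]:
  edge (5,3)–(9,2): crosses AB
  edge (9,2)–(10,11): crosses AB
  edge (10,11)–(5,9): clear
  edge (5,9)–(5,3): clear
  → BLOCKED
Obstacle 2 [(15,5) (24,0) (21,8) (17,11)]:
  edge (15,5)–(24,0): clear
  edge (24,0)–(21,8): clear
  edge (21,8)–(17,11): clear
  edge (17,11)–(15,5): clear
  midpoint (7,3) outside
  → clear
Obstacle 3 [(0,14) (1,14) (11,20) (9,24) (0,23)]:
  edge (0,14)–(1,14): clear
  edge (1,14)–(11,20): clear
  edge (11,20)–(9,24): clear
  edge (9,24)–(0,23): clear
  edge (0,23)–(0,14): clear
  midpoint (7,3) outside
  → clear

BLOCKED by obstacle 1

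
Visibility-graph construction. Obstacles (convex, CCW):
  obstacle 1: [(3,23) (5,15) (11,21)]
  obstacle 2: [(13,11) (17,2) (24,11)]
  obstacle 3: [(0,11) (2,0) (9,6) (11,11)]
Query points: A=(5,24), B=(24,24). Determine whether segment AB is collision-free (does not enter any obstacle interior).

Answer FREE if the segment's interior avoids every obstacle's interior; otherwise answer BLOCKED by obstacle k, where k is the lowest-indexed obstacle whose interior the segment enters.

FREE

Obstacle 1 [(3,23) (5,15) (11,21)]:
  edge (3,23)–(5,15): clear
  edge (5,15)–(11,21): clear
  edge (11,21)–(3,23): clear
  midpoint (29/2,24) outside
  → clear
Obstacle 2 [(13,11) (17,2) (24,11)]:
  edge (13,11)–(17,2): clear
  edge (17,2)–(24,11): clear
  edge (24,11)–(13,11): clear
  midpoint (29/2,24) outside
  → clear
Obstacle 3 [(0,11) (2,0) (9,6) (11,11)]:
  edge (0,11)–(2,0): clear
  edge (2,0)–(9,6): clear
  edge (9,6)–(11,11): clear
  edge (11,11)–(0,11): clear
  midpoint (29/2,24) outside
  → clear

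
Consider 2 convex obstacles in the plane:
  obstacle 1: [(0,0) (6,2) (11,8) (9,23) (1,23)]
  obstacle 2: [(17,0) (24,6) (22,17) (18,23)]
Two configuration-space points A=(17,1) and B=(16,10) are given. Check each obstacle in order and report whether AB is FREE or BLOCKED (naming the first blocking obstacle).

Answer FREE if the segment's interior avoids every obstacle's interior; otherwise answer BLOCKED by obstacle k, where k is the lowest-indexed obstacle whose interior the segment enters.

FREE

Obstacle 1 [(0,0) (6,2) (11,8) (9,23) (1,23)]:
  edge (0,0)–(6,2): clear
  edge (6,2)–(11,8): clear
  edge (11,8)–(9,23): clear
  edge (9,23)–(1,23): clear
  edge (1,23)–(0,0): clear
  midpoint (33/2,11/2) outside
  → clear
Obstacle 2 [(17,0) (24,6) (22,17) (18,23)]:
  edge (17,0)–(24,6): clear
  edge (24,6)–(22,17): clear
  edge (22,17)–(18,23): clear
  edge (18,23)–(17,0): clear
  midpoint (33/2,11/2) outside
  → clear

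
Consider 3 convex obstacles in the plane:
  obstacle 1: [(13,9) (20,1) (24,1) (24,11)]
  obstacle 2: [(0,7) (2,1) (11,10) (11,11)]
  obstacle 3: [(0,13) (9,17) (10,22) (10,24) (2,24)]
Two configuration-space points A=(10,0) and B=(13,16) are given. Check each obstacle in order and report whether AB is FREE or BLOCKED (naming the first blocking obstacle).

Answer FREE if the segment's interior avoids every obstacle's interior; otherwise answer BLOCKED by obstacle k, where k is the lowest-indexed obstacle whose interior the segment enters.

Obstacle 1 [(13,9) (20,1) (24,1) (24,11)]:
  edge (13,9)–(20,1): clear
  edge (20,1)–(24,1): clear
  edge (24,1)–(24,11): clear
  edge (24,11)–(13,9): clear
  midpoint (23/2,8) outside
  → clear
Obstacle 2 [(0,7) (2,1) (11,10) (11,11)]:
  edge (0,7)–(2,1): clear
  edge (2,1)–(11,10): clear
  edge (11,10)–(11,11): clear
  edge (11,11)–(0,7): clear
  midpoint (23/2,8) outside
  → clear
Obstacle 3 [(0,13) (9,17) (10,22) (10,24) (2,24)]:
  edge (0,13)–(9,17): clear
  edge (9,17)–(10,22): clear
  edge (10,22)–(10,24): clear
  edge (10,24)–(2,24): clear
  edge (2,24)–(0,13): clear
  midpoint (23/2,8) outside
  → clear

FREE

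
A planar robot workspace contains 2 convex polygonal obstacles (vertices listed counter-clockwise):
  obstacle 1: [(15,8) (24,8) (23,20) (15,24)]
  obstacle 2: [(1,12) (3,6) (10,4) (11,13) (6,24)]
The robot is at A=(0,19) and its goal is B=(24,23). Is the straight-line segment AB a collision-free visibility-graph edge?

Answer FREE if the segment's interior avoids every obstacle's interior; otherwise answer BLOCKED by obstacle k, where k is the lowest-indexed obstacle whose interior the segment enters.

Obstacle 1 [(15,8) (24,8) (23,20) (15,24)]:
  edge (15,8)–(24,8): clear
  edge (24,8)–(23,20): clear
  edge (23,20)–(15,24): crosses AB
  edge (15,24)–(15,8): crosses AB
  → BLOCKED
Obstacle 2 [(1,12) (3,6) (10,4) (11,13) (6,24)]:
  edge (1,12)–(3,6): clear
  edge (3,6)–(10,4): clear
  edge (10,4)–(11,13): clear
  edge (11,13)–(6,24): crosses AB
  edge (6,24)–(1,12): crosses AB
  → BLOCKED

BLOCKED by obstacle 1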